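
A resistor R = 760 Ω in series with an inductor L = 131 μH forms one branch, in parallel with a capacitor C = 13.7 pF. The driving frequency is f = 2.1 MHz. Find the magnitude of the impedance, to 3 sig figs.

2690 Ω

ω = 2πf = 1.319e+07 rad/s
X_L = ωL = 1730 Ω
X_C = 1/(ωC) = 5530 Ω
Branch 1 (R+jX_L): Z₁ = 760 + j1730 Ω, |Z₁| = 1890 Ω
Branch 2 (−jX_C): Z₂ = −j5530 Ω
Parallel: Z = Z₁Z₂/(Z₁+Z₂), |Z| = 2690 Ω, ∠Z = 55.0°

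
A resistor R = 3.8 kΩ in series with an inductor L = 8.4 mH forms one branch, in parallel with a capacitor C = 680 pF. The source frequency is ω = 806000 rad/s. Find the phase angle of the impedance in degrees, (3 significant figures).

X_L = ωL = 6770 Ω
X_C = 1/(ωC) = 1820 Ω
Branch 1 (R+jX_L): Z₁ = 3800 + j6770 Ω, |Z₁| = 7760 Ω
Branch 2 (−jX_C): Z₂ = −j1820 Ω
Parallel: Z = Z₁Z₂/(Z₁+Z₂), |Z| = 2270 Ω, ∠Z = -81.8°

-81.8°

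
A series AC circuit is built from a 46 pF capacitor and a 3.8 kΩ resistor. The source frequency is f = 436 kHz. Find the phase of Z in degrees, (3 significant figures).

-64.4°

ω = 2πf = 2.739e+06 rad/s
X_C = 1/(ωC) = 7940 Ω
Z = 3800 − j7940 Ω
|Z| = √(3800² + 7940²) = 8800 Ω
∠Z = arctan(-7940/3800) = -64.4°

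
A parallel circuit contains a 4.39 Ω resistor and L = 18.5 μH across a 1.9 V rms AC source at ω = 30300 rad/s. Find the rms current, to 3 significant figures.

X_L = ωL = 0.561 Ω
Parallel: admittances add. Y = 1/R + 1/(jωL)
Y = (0.228 − j1.78) S
|Y| = 1.80 S → |Z| = 1/|Y| = 0.556 Ω, ∠Z = −∠Y = 82.7°
I = V/|Z| = 1.9/0.556 = 3.42 A

3.42 A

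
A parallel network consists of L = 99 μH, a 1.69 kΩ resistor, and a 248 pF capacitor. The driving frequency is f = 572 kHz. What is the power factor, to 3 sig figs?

0.295

ω = 2πf = 3.594e+06 rad/s
X_L = ωL = 356 Ω
X_C = 1/(ωC) = 1120 Ω
Parallel: admittances add. Y = 1/R + 1/(jωL) + jωC
Y = (0.000592 − j0.00192) S
|Y| = 0.00201 S → |Z| = 1/|Y| = 498 Ω, ∠Z = −∠Y = 72.9°
cos φ = cos(72.9°) = 0.295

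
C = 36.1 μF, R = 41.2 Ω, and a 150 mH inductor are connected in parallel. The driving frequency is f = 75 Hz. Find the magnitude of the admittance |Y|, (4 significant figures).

24.44 mS

ω = 2πf = 471.2 rad/s
X_L = ωL = 70.69 Ω
X_C = 1/(ωC) = 58.78 Ω
Parallel: admittances add. Y = 1/R + 1/(jωL) + jωC
Y = (0.02427 + j0.002865) S
|Y| = 0.02444 S → |Z| = 1/|Y| = 40.92 Ω, ∠Z = −∠Y = -6.731°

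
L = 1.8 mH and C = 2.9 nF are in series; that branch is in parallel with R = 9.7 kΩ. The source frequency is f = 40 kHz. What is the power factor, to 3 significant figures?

ω = 2πf = 251300 rad/s
X_L = ωL = 452 Ω
X_C = 1/(ωC) = 1370 Ω
Branch 1: Z₁ = R = 9700 Ω
Branch 2 (series LC): Z₂ = j(X_L − X_C) = −j920 Ω
Parallel: Z = Z₁Z₂/(Z₁+Z₂), |Z| = 916 Ω, ∠Z = -84.6°
cos φ = cos(-84.6°) = 0.0944

0.0944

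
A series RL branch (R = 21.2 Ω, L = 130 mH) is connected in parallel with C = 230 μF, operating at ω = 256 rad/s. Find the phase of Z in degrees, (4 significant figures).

-70.05°

X_L = ωL = 33.28 Ω
X_C = 1/(ωC) = 16.98 Ω
Branch 1 (R+jX_L): Z₁ = 21.20 + j33.28 Ω, |Z₁| = 39.46 Ω
Branch 2 (−jX_C): Z₂ = −j16.98 Ω
Parallel: Z = Z₁Z₂/(Z₁+Z₂), |Z| = 25.06 Ω, ∠Z = -70.05°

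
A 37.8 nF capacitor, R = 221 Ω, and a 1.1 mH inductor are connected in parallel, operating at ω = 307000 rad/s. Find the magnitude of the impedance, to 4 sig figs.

102.5 Ω

X_L = ωL = 337.7 Ω
X_C = 1/(ωC) = 86.17 Ω
Parallel: admittances add. Y = 1/R + 1/(jωL) + jωC
Y = (0.004525 + j0.008643) S
|Y| = 0.009756 S → |Z| = 1/|Y| = 102.5 Ω, ∠Z = −∠Y = -62.37°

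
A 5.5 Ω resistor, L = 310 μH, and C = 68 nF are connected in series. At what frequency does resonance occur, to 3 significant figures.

34.7 kHz

ω₀ = 1/√(LC) = 1/√(0.00031 × 6.8e-08) = 217800 rad/s
f₀ = ω₀/(2π) = 34.7 kHz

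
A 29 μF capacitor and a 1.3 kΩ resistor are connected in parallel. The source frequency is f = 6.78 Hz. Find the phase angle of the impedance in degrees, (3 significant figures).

ω = 2πf = 42.60 rad/s
X_C = 1/(ωC) = 809 Ω
Parallel: admittances add. Y = 1/R + jωC
Y = (0.000769 + j0.00124) S
|Y| = 0.00146 S → |Z| = 1/|Y| = 687 Ω, ∠Z = −∠Y = -58.1°

-58.1°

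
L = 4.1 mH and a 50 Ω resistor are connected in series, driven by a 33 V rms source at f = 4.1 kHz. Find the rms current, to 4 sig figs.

ω = 2πf = 25760 rad/s
X_L = ωL = 105.6 Ω
Z = 50.00 + j105.6 Ω
|Z| = √(50.00² + 105.6²) = 116.9 Ω
I = V/|Z| = 33/116.9 = 282.4 mA

282.4 mA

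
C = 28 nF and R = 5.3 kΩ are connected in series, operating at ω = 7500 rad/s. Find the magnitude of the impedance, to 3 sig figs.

X_C = 1/(ωC) = 4760 Ω
Z = 5300 − j4760 Ω
|Z| = √(5300² + 4760²) = 7130 Ω

7130 Ω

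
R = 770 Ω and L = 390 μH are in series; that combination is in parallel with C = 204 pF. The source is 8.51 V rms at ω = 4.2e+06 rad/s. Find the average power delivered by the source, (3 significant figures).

17.0 mW

X_L = ωL = 1640 Ω
X_C = 1/(ωC) = 1170 Ω
Branch 1 (R+jX_L): Z₁ = 770 + j1640 Ω, |Z₁| = 1810 Ω
Branch 2 (−jX_C): Z₂ = −j1170 Ω
Parallel: Z = Z₁Z₂/(Z₁+Z₂), |Z| = 2340 Ω, ∠Z = -56.6°
I = V/|Z| = 3.64 mA
P = VI cos φ = 8.51 × 0.00364 × cos(-56.6°) = 17.0 mW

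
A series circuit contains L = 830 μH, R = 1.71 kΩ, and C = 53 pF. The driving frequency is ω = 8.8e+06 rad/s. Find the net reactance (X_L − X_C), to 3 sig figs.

5160 Ω

X_L = ωL = 7300 Ω
X_C = 1/(ωC) = 2140 Ω
X = 7300 − 2140 = 5160 Ω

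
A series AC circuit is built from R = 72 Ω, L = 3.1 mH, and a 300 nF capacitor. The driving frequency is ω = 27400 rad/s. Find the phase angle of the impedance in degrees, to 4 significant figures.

X_L = ωL = 84.94 Ω
X_C = 1/(ωC) = 121.7 Ω
Net reactance X = X_L − X_C = -36.71 Ω
Z = 72.00 − j36.71 Ω
|Z| = √(72.00² + 36.71²) = 80.82 Ω
∠Z = arctan(-36.71/72.00) = -27.02°

-27.02°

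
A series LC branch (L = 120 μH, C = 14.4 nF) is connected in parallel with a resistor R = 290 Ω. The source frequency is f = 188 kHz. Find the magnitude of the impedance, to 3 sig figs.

ω = 2πf = 1.181e+06 rad/s
X_L = ωL = 142 Ω
X_C = 1/(ωC) = 58.8 Ω
Branch 1: Z₁ = R = 290 Ω
Branch 2 (series LC): Z₂ = j(X_L − X_C) = j83.0 Ω
Parallel: Z = Z₁Z₂/(Z₁+Z₂), |Z| = 79.8 Ω, ∠Z = 74.0°

79.8 Ω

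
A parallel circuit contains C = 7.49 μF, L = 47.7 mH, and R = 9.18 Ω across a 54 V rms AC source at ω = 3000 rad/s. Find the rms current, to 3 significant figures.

X_L = ωL = 143 Ω
X_C = 1/(ωC) = 44.5 Ω
Parallel: admittances add. Y = 1/R + 1/(jωL) + jωC
Y = (0.109 + j0.0155) S
|Y| = 0.110 S → |Z| = 1/|Y| = 9.09 Ω, ∠Z = −∠Y = -8.09°
I = V/|Z| = 54/9.09 = 5.94 A

5.94 A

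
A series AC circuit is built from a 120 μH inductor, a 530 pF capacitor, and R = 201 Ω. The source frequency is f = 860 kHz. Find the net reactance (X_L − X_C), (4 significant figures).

299.2 Ω

ω = 2πf = 5.404e+06 rad/s
X_L = ωL = 648.4 Ω
X_C = 1/(ωC) = 349.2 Ω
X = 648.4 − 349.2 = 299.2 Ω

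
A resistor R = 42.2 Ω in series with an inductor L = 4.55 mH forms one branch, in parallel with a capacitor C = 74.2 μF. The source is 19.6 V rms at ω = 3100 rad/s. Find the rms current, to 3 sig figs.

X_L = ωL = 14.1 Ω
X_C = 1/(ωC) = 4.35 Ω
Branch 1 (R+jX_L): Z₁ = 42.2 + j14.1 Ω, |Z₁| = 44.5 Ω
Branch 2 (−jX_C): Z₂ = −j4.35 Ω
Parallel: Z = Z₁Z₂/(Z₁+Z₂), |Z| = 4.47 Ω, ∠Z = -84.5°
I = V/|Z| = 19.6/4.47 = 4.39 A

4.39 A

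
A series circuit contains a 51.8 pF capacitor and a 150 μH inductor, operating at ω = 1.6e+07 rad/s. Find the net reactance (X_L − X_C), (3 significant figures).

X_L = ωL = 2400 Ω
X_C = 1/(ωC) = 1210 Ω
X = 2400 − 1210 = 1190 Ω

1190 Ω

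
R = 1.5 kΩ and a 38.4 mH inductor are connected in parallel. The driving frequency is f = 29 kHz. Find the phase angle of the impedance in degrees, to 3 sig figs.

12.1°

ω = 2πf = 182200 rad/s
X_L = ωL = 7000 Ω
Parallel: admittances add. Y = 1/R + 1/(jωL)
Y = (0.000667 − j0.000143) S
|Y| = 0.000682 S → |Z| = 1/|Y| = 1470 Ω, ∠Z = −∠Y = 12.1°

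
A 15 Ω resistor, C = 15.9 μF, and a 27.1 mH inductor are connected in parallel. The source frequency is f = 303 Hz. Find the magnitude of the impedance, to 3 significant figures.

14.8 Ω

ω = 2πf = 1904 rad/s
X_L = ωL = 51.6 Ω
X_C = 1/(ωC) = 33.0 Ω
Parallel: admittances add. Y = 1/R + 1/(jωL) + jωC
Y = (0.0667 + j0.0109) S
|Y| = 0.0675 S → |Z| = 1/|Y| = 14.8 Ω, ∠Z = −∠Y = -9.28°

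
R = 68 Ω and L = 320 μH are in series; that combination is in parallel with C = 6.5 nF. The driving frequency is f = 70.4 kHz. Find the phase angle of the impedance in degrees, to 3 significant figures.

ω = 2πf = 442300 rad/s
X_L = ωL = 142 Ω
X_C = 1/(ωC) = 348 Ω
Branch 1 (R+jX_L): Z₁ = 68.0 + j142 Ω, |Z₁| = 157 Ω
Branch 2 (−jX_C): Z₂ = −j348 Ω
Parallel: Z = Z₁Z₂/(Z₁+Z₂), |Z| = 251 Ω, ∠Z = 46.1°

46.1°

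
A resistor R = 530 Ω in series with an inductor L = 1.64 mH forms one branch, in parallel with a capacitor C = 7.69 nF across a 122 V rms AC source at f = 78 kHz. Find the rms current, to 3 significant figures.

ω = 2πf = 490100 rad/s
X_L = ωL = 804 Ω
X_C = 1/(ωC) = 265 Ω
Branch 1 (R+jX_L): Z₁ = 530 + j804 Ω, |Z₁| = 963 Ω
Branch 2 (−jX_C): Z₂ = −j265 Ω
Parallel: Z = Z₁Z₂/(Z₁+Z₂), |Z| = 338 Ω, ∠Z = -78.9°
I = V/|Z| = 122/338 = 361 mA

361 mA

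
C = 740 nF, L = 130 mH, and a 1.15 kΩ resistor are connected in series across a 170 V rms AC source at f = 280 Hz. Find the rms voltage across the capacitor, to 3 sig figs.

ω = 2πf = 1759 rad/s
X_L = ωL = 229 Ω
X_C = 1/(ωC) = 768 Ω
Net reactance X = X_L − X_C = -539 Ω
Z = 1150 − j539 Ω
|Z| = √(1150² + 539²) = 1270 Ω
I = V/|Z| = 134 mA
V_C = I·|Z_C| = 0.134 × 768 = 103 V

103 V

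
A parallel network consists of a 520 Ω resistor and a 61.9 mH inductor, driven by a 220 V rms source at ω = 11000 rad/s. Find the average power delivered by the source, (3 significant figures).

X_L = ωL = 681 Ω
Parallel: admittances add. Y = 1/R + 1/(jωL)
Y = (0.00192 − j0.00147) S
|Y| = 0.00242 S → |Z| = 1/|Y| = 413 Ω, ∠Z = −∠Y = 37.4°
I = V/|Z| = 532 mA
P = VI cos φ = 220 × 0.532 × cos(37.4°) = 93.1 W

93.1 W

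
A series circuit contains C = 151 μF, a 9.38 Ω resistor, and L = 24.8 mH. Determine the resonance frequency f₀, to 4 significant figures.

82.24 Hz

ω₀ = 1/√(LC) = 1/√(0.0248 × 0.000151) = 516.8 rad/s
f₀ = ω₀/(2π) = 82.24 Hz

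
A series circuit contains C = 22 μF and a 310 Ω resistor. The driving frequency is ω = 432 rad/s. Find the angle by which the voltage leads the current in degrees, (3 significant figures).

-18.7°

X_C = 1/(ωC) = 105 Ω
Z = 310 − j105 Ω
|Z| = √(310² + 105²) = 327 Ω
∠Z = arctan(-105/310) = -18.7°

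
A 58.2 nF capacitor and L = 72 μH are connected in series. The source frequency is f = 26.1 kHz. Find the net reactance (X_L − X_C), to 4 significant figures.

ω = 2πf = 164000 rad/s
X_L = ωL = 11.81 Ω
X_C = 1/(ωC) = 104.8 Ω
X = 11.81 − 104.8 = -92.97 Ω

-92.97 Ω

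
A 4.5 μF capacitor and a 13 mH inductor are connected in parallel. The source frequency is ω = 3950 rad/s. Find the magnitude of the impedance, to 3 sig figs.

X_L = ωL = 51.3 Ω
X_C = 1/(ωC) = 56.3 Ω
Parallel: admittances add. Y = 1/(jωL) + jωC
Y = (0 − j0.00170) S
|Y| = 0.00170 S → |Z| = 1/|Y| = 589 Ω, ∠Z = −∠Y = 90.0°

589 Ω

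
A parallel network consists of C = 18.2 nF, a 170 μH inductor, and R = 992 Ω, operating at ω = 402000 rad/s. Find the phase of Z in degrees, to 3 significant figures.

X_L = ωL = 68.3 Ω
X_C = 1/(ωC) = 137 Ω
Parallel: admittances add. Y = 1/R + 1/(jωL) + jωC
Y = (0.00101 − j0.00732) S
|Y| = 0.00739 S → |Z| = 1/|Y| = 135 Ω, ∠Z = −∠Y = 82.2°

82.2°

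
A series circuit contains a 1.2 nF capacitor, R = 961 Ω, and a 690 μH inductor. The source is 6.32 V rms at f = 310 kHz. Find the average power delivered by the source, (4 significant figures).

21.77 mW

ω = 2πf = 1.948e+06 rad/s
X_L = ωL = 1344 Ω
X_C = 1/(ωC) = 427.8 Ω
Net reactance X = X_L − X_C = 916.1 Ω
Z = 961.0 + j916.1 Ω
|Z| = √(961.0² + 916.1²) = 1328 Ω
∠Z = arctan(916.1/961.0) = 43.63°
I = V/|Z| = 4.760 mA
P = VI cos φ = 6.32 × 0.004760 × cos(43.63°) = 21.77 mW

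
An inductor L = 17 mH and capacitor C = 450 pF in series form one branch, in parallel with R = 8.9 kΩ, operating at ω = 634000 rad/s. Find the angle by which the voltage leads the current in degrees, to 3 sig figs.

50.7°

X_L = ωL = 10800 Ω
X_C = 1/(ωC) = 3510 Ω
Branch 1: Z₁ = R = 8900 Ω
Branch 2 (series LC): Z₂ = j(X_L − X_C) = j7270 Ω
Parallel: Z = Z₁Z₂/(Z₁+Z₂), |Z| = 5630 Ω, ∠Z = 50.7°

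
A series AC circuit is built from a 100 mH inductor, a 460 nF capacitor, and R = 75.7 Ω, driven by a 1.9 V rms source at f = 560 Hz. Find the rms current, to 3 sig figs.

ω = 2πf = 3519 rad/s
X_L = ωL = 352 Ω
X_C = 1/(ωC) = 618 Ω
Net reactance X = X_L − X_C = -266 Ω
Z = 75.7 − j266 Ω
|Z| = √(75.7² + 266²) = 277 Ω
I = V/|Z| = 1.9/277 = 6.87 mA

6.87 mA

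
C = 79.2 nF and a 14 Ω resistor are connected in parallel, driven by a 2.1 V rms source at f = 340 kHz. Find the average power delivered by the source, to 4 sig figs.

ω = 2πf = 2.136e+06 rad/s
X_C = 1/(ωC) = 5.910 Ω
Parallel: admittances add. Y = 1/R + jωC
Y = (0.07143 + j0.1692) S
|Y| = 0.1837 S → |Z| = 1/|Y| = 5.445 Ω, ∠Z = −∠Y = -67.11°
I = V/|Z| = 385.7 mA
P = VI cos φ = 2.1 × 0.3857 × cos(-67.11°) = 315.0 mW

315.0 mW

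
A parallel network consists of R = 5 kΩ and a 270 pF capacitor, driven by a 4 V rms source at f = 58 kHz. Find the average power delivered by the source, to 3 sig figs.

ω = 2πf = 364400 rad/s
X_C = 1/(ωC) = 10200 Ω
Parallel: admittances add. Y = 1/R + jωC
Y = (0.000200 + j9.84e-05) S
|Y| = 0.000223 S → |Z| = 1/|Y| = 4490 Ω, ∠Z = −∠Y = -26.2°
I = V/|Z| = 892 μA
P = VI cos φ = 4 × 0.000892 × cos(-26.2°) = 3.20 mW

3.20 mW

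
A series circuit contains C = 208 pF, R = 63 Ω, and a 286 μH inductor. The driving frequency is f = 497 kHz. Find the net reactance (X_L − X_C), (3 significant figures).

-646 Ω

ω = 2πf = 3.123e+06 rad/s
X_L = ωL = 893 Ω
X_C = 1/(ωC) = 1540 Ω
X = 893 − 1540 = -646 Ω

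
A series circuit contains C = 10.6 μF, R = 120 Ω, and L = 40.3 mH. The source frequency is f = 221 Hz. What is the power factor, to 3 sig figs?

ω = 2πf = 1389 rad/s
X_L = ωL = 56.0 Ω
X_C = 1/(ωC) = 67.9 Ω
Net reactance X = X_L − X_C = -12.0 Ω
Z = 120 − j12.0 Ω
|Z| = √(120² + 12.0²) = 121 Ω
∠Z = arctan(-12.0/120) = -5.70°
cos φ = cos(-5.70°) = 0.995

0.995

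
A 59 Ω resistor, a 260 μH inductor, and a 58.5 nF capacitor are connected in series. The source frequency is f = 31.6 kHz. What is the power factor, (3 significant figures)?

ω = 2πf = 198500 rad/s
X_L = ωL = 51.6 Ω
X_C = 1/(ωC) = 86.1 Ω
Net reactance X = X_L − X_C = -34.5 Ω
Z = 59.0 − j34.5 Ω
|Z| = √(59.0² + 34.5²) = 68.3 Ω
∠Z = arctan(-34.5/59.0) = -30.3°
cos φ = cos(-30.3°) = 0.863

0.863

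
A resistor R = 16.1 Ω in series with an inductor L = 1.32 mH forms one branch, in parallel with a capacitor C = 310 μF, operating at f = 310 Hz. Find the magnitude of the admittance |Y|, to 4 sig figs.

597.2 mS

ω = 2πf = 1948 rad/s
X_L = ωL = 2.571 Ω
X_C = 1/(ωC) = 1.656 Ω
Branch 1 (R+jX_L): Z₁ = 16.10 + j2.571 Ω, |Z₁| = 16.30 Ω
Branch 2 (−jX_C): Z₂ = −j1.656 Ω
Parallel: Z = Z₁Z₂/(Z₁+Z₂), |Z| = 1.674 Ω, ∠Z = -84.18°
|Y| = 1/|Z| = 597.2 mS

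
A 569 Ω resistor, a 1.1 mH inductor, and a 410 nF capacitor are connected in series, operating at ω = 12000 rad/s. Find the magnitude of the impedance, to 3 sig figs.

X_L = ωL = 13.2 Ω
X_C = 1/(ωC) = 203 Ω
Net reactance X = X_L − X_C = -190 Ω
Z = 569 − j190 Ω
|Z| = √(569² + 190²) = 600 Ω

600 Ω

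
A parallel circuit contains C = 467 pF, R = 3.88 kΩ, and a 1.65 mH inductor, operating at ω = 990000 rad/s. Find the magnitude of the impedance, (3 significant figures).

3350 Ω

X_L = ωL = 1630 Ω
X_C = 1/(ωC) = 2160 Ω
Parallel: admittances add. Y = 1/R + 1/(jωL) + jωC
Y = (0.000258 − j0.000150) S
|Y| = 0.000298 S → |Z| = 1/|Y| = 3350 Ω, ∠Z = −∠Y = 30.2°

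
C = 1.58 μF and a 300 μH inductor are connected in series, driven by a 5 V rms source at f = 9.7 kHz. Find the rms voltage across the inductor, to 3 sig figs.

11.6 V

ω = 2πf = 60950 rad/s
X_L = ωL = 18.3 Ω
X_C = 1/(ωC) = 10.4 Ω
Net reactance X = X_L − X_C = 7.90 Ω
Z = j7.90 Ω
|Z| = √(0² + 7.90²) = 7.90 Ω
I = V/|Z| = 633 mA
V_L = I·|Z_L| = 0.633 × 18.3 = 11.6 V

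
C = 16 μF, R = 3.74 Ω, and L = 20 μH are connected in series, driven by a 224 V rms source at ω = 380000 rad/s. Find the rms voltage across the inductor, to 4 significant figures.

204.5 V

X_L = ωL = 7.600 Ω
X_C = 1/(ωC) = 0.1645 Ω
Net reactance X = X_L − X_C = 7.436 Ω
Z = 3.740 + j7.436 Ω
|Z| = √(3.740² + 7.436²) = 8.323 Ω
I = V/|Z| = 26.91 A
V_L = I·|Z_L| = 26.91 × 7.600 = 204.5 V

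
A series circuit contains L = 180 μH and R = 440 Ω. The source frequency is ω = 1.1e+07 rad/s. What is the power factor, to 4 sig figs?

X_L = ωL = 1980 Ω
Z = 440.0 + j1980 Ω
|Z| = √(440.0² + 1980²) = 2028 Ω
∠Z = arctan(1980/440.0) = 77.47°
cos φ = cos(77.47°) = 0.2169

0.2169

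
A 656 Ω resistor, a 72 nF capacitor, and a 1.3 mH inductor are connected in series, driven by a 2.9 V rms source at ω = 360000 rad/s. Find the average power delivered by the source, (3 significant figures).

X_L = ωL = 468 Ω
X_C = 1/(ωC) = 38.6 Ω
Net reactance X = X_L − X_C = 429 Ω
Z = 656 + j429 Ω
|Z| = √(656² + 429²) = 784 Ω
∠Z = arctan(429/656) = 33.2°
I = V/|Z| = 3.70 mA
P = VI cos φ = 2.9 × 0.00370 × cos(33.2°) = 8.97 mW

8.97 mW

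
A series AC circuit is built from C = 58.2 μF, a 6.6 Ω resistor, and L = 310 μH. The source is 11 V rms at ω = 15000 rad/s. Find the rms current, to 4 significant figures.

1.472 A

X_L = ωL = 4.650 Ω
X_C = 1/(ωC) = 1.145 Ω
Net reactance X = X_L − X_C = 3.505 Ω
Z = 6.600 + j3.505 Ω
|Z| = √(6.600² + 3.505²) = 7.473 Ω
I = V/|Z| = 11/7.473 = 1.472 A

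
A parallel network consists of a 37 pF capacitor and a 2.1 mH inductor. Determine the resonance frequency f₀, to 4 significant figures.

ω₀ = 1/√(LC) = 1/√(0.0021 × 3.7e-11) = 3.587e+06 rad/s
f₀ = ω₀/(2π) = 571.0 kHz

571.0 kHz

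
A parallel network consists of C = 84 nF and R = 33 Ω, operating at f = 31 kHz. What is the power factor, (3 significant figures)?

0.880

ω = 2πf = 194800 rad/s
X_C = 1/(ωC) = 61.1 Ω
Parallel: admittances add. Y = 1/R + jωC
Y = (0.0303 + j0.0164) S
|Y| = 0.0344 S → |Z| = 1/|Y| = 29.0 Ω, ∠Z = −∠Y = -28.4°
cos φ = cos(-28.4°) = 0.880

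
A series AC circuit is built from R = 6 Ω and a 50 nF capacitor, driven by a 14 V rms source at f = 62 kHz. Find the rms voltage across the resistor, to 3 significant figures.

ω = 2πf = 389600 rad/s
X_C = 1/(ωC) = 51.3 Ω
Z = 6.00 − j51.3 Ω
|Z| = √(6.00² + 51.3²) = 51.7 Ω
I = V/|Z| = 271 mA
V_R = I·|Z_R| = 0.271 × 6.00 = 1.63 V

1.63 V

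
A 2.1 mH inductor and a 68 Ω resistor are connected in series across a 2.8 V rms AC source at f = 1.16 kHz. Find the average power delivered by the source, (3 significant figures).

ω = 2πf = 7288 rad/s
X_L = ωL = 15.3 Ω
Z = 68.0 + j15.3 Ω
|Z| = √(68.0² + 15.3²) = 69.7 Ω
∠Z = arctan(15.3/68.0) = 12.7°
I = V/|Z| = 40.2 mA
P = VI cos φ = 2.8 × 0.0402 × cos(12.7°) = 110 mW

110 mW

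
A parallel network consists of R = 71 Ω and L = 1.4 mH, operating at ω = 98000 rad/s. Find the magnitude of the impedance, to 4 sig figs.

63.06 Ω

X_L = ωL = 137.2 Ω
Parallel: admittances add. Y = 1/R + 1/(jωL)
Y = (0.01408 − j0.007289) S
|Y| = 0.01586 S → |Z| = 1/|Y| = 63.06 Ω, ∠Z = −∠Y = 27.36°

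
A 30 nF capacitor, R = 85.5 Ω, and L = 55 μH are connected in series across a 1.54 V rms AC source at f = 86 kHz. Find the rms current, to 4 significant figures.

ω = 2πf = 540400 rad/s
X_L = ωL = 29.72 Ω
X_C = 1/(ωC) = 61.69 Ω
Net reactance X = X_L − X_C = -31.97 Ω
Z = 85.50 − j31.97 Ω
|Z| = √(85.50² + 31.97²) = 91.28 Ω
I = V/|Z| = 1.54/91.28 = 16.87 mA

16.87 mA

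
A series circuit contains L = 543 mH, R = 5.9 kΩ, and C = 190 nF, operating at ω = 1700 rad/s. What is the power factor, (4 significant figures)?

X_L = ωL = 923.1 Ω
X_C = 1/(ωC) = 3096 Ω
Net reactance X = X_L − X_C = -2173 Ω
Z = 5900 − j2173 Ω
|Z| = √(5900² + 2173²) = 6287 Ω
∠Z = arctan(-2173/5900) = -20.22°
cos φ = cos(-20.22°) = 0.9384

0.9384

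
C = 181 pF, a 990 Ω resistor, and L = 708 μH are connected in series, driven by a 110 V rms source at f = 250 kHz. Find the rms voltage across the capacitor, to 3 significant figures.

149 V

ω = 2πf = 1.571e+06 rad/s
X_L = ωL = 1110 Ω
X_C = 1/(ωC) = 3520 Ω
Net reactance X = X_L − X_C = -2410 Ω
Z = 990 − j2410 Ω
|Z| = √(990² + 2410²) = 2600 Ω
I = V/|Z| = 42.3 mA
V_C = I·|Z_C| = 0.0423 × 3520 = 149 V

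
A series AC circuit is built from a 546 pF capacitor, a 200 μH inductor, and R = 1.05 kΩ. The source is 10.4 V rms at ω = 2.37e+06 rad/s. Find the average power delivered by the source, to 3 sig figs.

95.3 mW

X_L = ωL = 474 Ω
X_C = 1/(ωC) = 773 Ω
Net reactance X = X_L − X_C = -299 Ω
Z = 1050 − j299 Ω
|Z| = √(1050² + 299²) = 1090 Ω
∠Z = arctan(-299/1050) = -15.9°
I = V/|Z| = 9.53 mA
P = VI cos φ = 10.4 × 0.00953 × cos(-15.9°) = 95.3 mW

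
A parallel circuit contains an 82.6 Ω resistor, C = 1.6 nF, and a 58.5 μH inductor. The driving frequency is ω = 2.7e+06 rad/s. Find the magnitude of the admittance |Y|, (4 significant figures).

12.27 mS

X_L = ωL = 157.9 Ω
X_C = 1/(ωC) = 231.5 Ω
Parallel: admittances add. Y = 1/R + 1/(jωL) + jωC
Y = (0.01211 − j0.002011) S
|Y| = 0.01227 S → |Z| = 1/|Y| = 81.48 Ω, ∠Z = −∠Y = 9.432°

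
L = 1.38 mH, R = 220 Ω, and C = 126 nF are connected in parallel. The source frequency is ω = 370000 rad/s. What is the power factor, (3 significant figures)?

X_L = ωL = 511 Ω
X_C = 1/(ωC) = 21.5 Ω
Parallel: admittances add. Y = 1/R + 1/(jωL) + jωC
Y = (0.00455 + j0.0447) S
|Y| = 0.0449 S → |Z| = 1/|Y| = 22.3 Ω, ∠Z = −∠Y = -84.2°
cos φ = cos(-84.2°) = 0.101

0.101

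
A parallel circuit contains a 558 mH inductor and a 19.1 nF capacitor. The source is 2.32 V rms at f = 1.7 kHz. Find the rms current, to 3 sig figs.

84.1 μA

ω = 2πf = 10680 rad/s
X_L = ωL = 5960 Ω
X_C = 1/(ωC) = 4900 Ω
Parallel: admittances add. Y = 1/(jωL) + jωC
Y = (0 + j3.62e-05) S
|Y| = 3.62e-05 S → |Z| = 1/|Y| = 27600 Ω, ∠Z = −∠Y = -90.0°
I = V/|Z| = 2.32/27600 = 84.1 μA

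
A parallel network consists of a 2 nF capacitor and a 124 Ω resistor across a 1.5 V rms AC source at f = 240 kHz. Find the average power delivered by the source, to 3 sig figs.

18.1 mW

ω = 2πf = 1.508e+06 rad/s
X_C = 1/(ωC) = 332 Ω
Parallel: admittances add. Y = 1/R + jωC
Y = (0.00806 + j0.00302) S
|Y| = 0.00861 S → |Z| = 1/|Y| = 116 Ω, ∠Z = −∠Y = -20.5°
I = V/|Z| = 12.9 mA
P = VI cos φ = 1.5 × 0.0129 × cos(-20.5°) = 18.1 mW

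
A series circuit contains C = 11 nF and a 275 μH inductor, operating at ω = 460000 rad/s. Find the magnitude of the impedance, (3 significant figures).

71.1 Ω

X_L = ωL = 127 Ω
X_C = 1/(ωC) = 198 Ω
Net reactance X = X_L − X_C = -71.1 Ω
Z = − j71.1 Ω
|Z| = √(0² + 71.1²) = 71.1 Ω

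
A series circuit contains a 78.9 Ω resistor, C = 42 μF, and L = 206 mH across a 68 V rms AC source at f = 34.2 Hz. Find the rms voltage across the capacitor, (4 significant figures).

73.00 V

ω = 2πf = 214.9 rad/s
X_L = ωL = 44.27 Ω
X_C = 1/(ωC) = 110.8 Ω
Net reactance X = X_L − X_C = -66.53 Ω
Z = 78.90 − j66.53 Ω
|Z| = √(78.90² + 66.53²) = 103.2 Ω
I = V/|Z| = 658.9 mA
V_C = I·|Z_C| = 0.6589 × 110.8 = 73.00 V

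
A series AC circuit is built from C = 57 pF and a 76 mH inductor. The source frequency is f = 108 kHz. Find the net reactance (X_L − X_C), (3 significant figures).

ω = 2πf = 678600 rad/s
X_L = ωL = 51600 Ω
X_C = 1/(ωC) = 25900 Ω
X = 51600 − 25900 = 25700 Ω

25700 Ω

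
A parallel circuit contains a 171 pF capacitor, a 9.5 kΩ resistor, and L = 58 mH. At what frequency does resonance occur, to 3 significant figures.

50.5 kHz

ω₀ = 1/√(LC) = 1/√(0.058 × 1.71e-10) = 317500 rad/s
f₀ = ω₀/(2π) = 50.5 kHz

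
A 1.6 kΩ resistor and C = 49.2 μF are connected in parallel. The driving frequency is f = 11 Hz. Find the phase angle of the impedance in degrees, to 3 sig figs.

ω = 2πf = 69.12 rad/s
X_C = 1/(ωC) = 294 Ω
Parallel: admittances add. Y = 1/R + jωC
Y = (0.000625 + j0.00340) S
|Y| = 0.00346 S → |Z| = 1/|Y| = 289 Ω, ∠Z = −∠Y = -79.6°

-79.6°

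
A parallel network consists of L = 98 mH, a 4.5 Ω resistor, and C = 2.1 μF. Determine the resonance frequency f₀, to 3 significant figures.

ω₀ = 1/√(LC) = 1/√(0.098 × 2.1e-06) = 2204 rad/s
f₀ = ω₀/(2π) = 351 Hz

351 Hz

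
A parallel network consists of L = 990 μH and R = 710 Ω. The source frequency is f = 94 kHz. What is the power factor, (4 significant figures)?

ω = 2πf = 590600 rad/s
X_L = ωL = 584.7 Ω
Parallel: admittances add. Y = 1/R + 1/(jωL)
Y = (0.001408 − j0.001710) S
|Y| = 0.002216 S → |Z| = 1/|Y| = 451.4 Ω, ∠Z = −∠Y = 50.53°
cos φ = cos(50.53°) = 0.6357

0.6357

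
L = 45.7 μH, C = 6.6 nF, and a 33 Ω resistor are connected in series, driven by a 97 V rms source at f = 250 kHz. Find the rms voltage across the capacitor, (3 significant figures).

ω = 2πf = 1.571e+06 rad/s
X_L = ωL = 71.8 Ω
X_C = 1/(ωC) = 96.5 Ω
Net reactance X = X_L − X_C = -24.7 Ω
Z = 33.0 − j24.7 Ω
|Z| = √(33.0² + 24.7²) = 41.2 Ω
I = V/|Z| = 2.35 A
V_C = I·|Z_C| = 2.35 × 96.5 = 227 V

227 V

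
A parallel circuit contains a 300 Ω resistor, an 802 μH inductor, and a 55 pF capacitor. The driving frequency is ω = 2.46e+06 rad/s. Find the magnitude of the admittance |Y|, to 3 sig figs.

X_L = ωL = 1970 Ω
X_C = 1/(ωC) = 7390 Ω
Parallel: admittances add. Y = 1/R + 1/(jωL) + jωC
Y = (0.00333 − j0.000372) S
|Y| = 0.00335 S → |Z| = 1/|Y| = 298 Ω, ∠Z = −∠Y = 6.36°

3.35 mS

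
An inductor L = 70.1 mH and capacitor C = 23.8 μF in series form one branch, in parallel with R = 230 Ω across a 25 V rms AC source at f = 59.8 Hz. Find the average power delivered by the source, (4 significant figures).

ω = 2πf = 375.7 rad/s
X_L = ωL = 26.34 Ω
X_C = 1/(ωC) = 111.8 Ω
Branch 1: Z₁ = R = 230.0 Ω
Branch 2 (series LC): Z₂ = j(X_L − X_C) = −j85.49 Ω
Parallel: Z = Z₁Z₂/(Z₁+Z₂), |Z| = 80.13 Ω, ∠Z = -69.61°
I = V/|Z| = 312.0 mA
P = VI cos φ = 25 × 0.3120 × cos(-69.61°) = 2.717 W

2.717 W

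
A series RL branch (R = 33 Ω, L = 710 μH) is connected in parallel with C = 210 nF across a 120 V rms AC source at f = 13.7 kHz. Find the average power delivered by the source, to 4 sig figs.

ω = 2πf = 86080 rad/s
X_L = ωL = 61.12 Ω
X_C = 1/(ωC) = 55.32 Ω
Branch 1 (R+jX_L): Z₁ = 33.00 + j61.12 Ω, |Z₁| = 69.46 Ω
Branch 2 (−jX_C): Z₂ = −j55.32 Ω
Parallel: Z = Z₁Z₂/(Z₁+Z₂), |Z| = 114.7 Ω, ∠Z = -38.33°
I = V/|Z| = 1.046 A
P = VI cos φ = 120 × 1.046 × cos(-38.33°) = 98.50 W

98.50 W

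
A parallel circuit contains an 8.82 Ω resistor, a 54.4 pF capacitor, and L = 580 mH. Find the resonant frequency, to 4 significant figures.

ω₀ = 1/√(LC) = 1/√(0.58 × 5.44e-11) = 178000 rad/s
f₀ = ω₀/(2π) = 28.33 kHz

28.33 kHz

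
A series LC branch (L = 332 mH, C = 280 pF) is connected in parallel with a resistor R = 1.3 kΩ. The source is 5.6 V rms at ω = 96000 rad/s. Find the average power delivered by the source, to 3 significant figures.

X_L = ωL = 31900 Ω
X_C = 1/(ωC) = 37200 Ω
Branch 1: Z₁ = R = 1300 Ω
Branch 2 (series LC): Z₂ = j(X_L − X_C) = −j5330 Ω
Parallel: Z = Z₁Z₂/(Z₁+Z₂), |Z| = 1260 Ω, ∠Z = -13.7°
I = V/|Z| = 4.43 mA
P = VI cos φ = 5.6 × 0.00443 × cos(-13.7°) = 24.1 mW

24.1 mW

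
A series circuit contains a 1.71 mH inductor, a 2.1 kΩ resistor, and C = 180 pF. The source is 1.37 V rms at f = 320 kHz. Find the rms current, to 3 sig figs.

ω = 2πf = 2.011e+06 rad/s
X_L = ωL = 3440 Ω
X_C = 1/(ωC) = 2760 Ω
Net reactance X = X_L − X_C = 675 Ω
Z = 2100 + j675 Ω
|Z| = √(2100² + 675²) = 2210 Ω
I = V/|Z| = 1.37/2210 = 621 μA

621 μA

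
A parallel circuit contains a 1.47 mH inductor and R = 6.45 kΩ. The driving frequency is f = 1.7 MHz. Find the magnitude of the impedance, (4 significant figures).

ω = 2πf = 1.068e+07 rad/s
X_L = ωL = 15700 Ω
Parallel: admittances add. Y = 1/R + 1/(jωL)
Y = (0.0001550 − j6.369e-05) S
|Y| = 0.0001676 S → |Z| = 1/|Y| = 5966 Ω, ∠Z = −∠Y = 22.33°

5966 Ω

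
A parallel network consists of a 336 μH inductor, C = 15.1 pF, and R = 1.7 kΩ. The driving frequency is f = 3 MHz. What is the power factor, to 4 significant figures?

ω = 2πf = 1.885e+07 rad/s
X_L = ωL = 6333 Ω
X_C = 1/(ωC) = 3513 Ω
Parallel: admittances add. Y = 1/R + 1/(jωL) + jωC
Y = (0.0005882 + j0.0001267) S
|Y| = 0.0006017 S → |Z| = 1/|Y| = 1662 Ω, ∠Z = −∠Y = -12.16°
cos φ = cos(-12.16°) = 0.9776

0.9776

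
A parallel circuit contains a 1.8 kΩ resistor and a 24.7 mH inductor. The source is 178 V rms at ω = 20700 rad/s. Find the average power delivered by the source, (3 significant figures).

17.6 W

X_L = ωL = 511 Ω
Parallel: admittances add. Y = 1/R + 1/(jωL)
Y = (0.000556 − j0.00196) S
|Y| = 0.00203 S → |Z| = 1/|Y| = 492 Ω, ∠Z = −∠Y = 74.1°
I = V/|Z| = 362 mA
P = VI cos φ = 178 × 0.362 × cos(74.1°) = 17.6 W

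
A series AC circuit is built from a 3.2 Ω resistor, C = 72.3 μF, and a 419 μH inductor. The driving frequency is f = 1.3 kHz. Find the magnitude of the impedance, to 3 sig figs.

3.64 Ω

ω = 2πf = 8168 rad/s
X_L = ωL = 3.42 Ω
X_C = 1/(ωC) = 1.69 Ω
Net reactance X = X_L − X_C = 1.73 Ω
Z = 3.20 + j1.73 Ω
|Z| = √(3.20² + 1.73²) = 3.64 Ω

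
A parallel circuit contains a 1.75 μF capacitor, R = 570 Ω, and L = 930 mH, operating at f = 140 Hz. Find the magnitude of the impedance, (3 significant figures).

ω = 2πf = 879.6 rad/s
X_L = ωL = 818 Ω
X_C = 1/(ωC) = 650 Ω
Parallel: admittances add. Y = 1/R + 1/(jωL) + jωC
Y = (0.00175 + j0.000317) S
|Y| = 0.00178 S → |Z| = 1/|Y| = 561 Ω, ∠Z = −∠Y = -10.2°

561 Ω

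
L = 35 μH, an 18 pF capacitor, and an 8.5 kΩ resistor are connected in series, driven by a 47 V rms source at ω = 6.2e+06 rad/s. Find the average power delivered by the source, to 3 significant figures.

X_L = ωL = 217 Ω
X_C = 1/(ωC) = 8960 Ω
Net reactance X = X_L − X_C = -8740 Ω
Z = 8500 − j8740 Ω
|Z| = √(8500² + 8740²) = 12200 Ω
∠Z = arctan(-8740/8500) = -45.8°
I = V/|Z| = 3.85 mA
P = VI cos φ = 47 × 0.00385 × cos(-45.8°) = 126 mW

126 mW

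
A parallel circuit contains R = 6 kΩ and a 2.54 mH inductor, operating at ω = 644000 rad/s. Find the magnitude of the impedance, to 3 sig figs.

1580 Ω

X_L = ωL = 1640 Ω
Parallel: admittances add. Y = 1/R + 1/(jωL)
Y = (0.000167 − j0.000611) S
|Y| = 0.000634 S → |Z| = 1/|Y| = 1580 Ω, ∠Z = −∠Y = 74.8°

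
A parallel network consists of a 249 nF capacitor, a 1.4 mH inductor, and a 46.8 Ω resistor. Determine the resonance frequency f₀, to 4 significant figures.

ω₀ = 1/√(LC) = 1/√(0.0014 × 2.49e-07) = 53560 rad/s
f₀ = ω₀/(2π) = 8.524 kHz

8.524 kHz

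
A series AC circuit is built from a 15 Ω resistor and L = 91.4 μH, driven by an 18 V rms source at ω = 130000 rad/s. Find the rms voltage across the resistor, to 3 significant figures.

X_L = ωL = 11.9 Ω
Z = 15.0 + j11.9 Ω
|Z| = √(15.0² + 11.9²) = 19.1 Ω
I = V/|Z| = 941 mA
V_R = I·|Z_R| = 0.941 × 15.0 = 14.1 V

14.1 V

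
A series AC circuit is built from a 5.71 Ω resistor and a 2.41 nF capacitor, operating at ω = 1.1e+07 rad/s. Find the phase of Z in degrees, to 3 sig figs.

-81.4°

X_C = 1/(ωC) = 37.7 Ω
Z = 5.71 − j37.7 Ω
|Z| = √(5.71² + 37.7²) = 38.2 Ω
∠Z = arctan(-37.7/5.71) = -81.4°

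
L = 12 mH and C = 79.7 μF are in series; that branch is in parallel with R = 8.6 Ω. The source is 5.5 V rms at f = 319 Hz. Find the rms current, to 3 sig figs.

ω = 2πf = 2004 rad/s
X_L = ωL = 24.1 Ω
X_C = 1/(ωC) = 6.26 Ω
Branch 1: Z₁ = R = 8.60 Ω
Branch 2 (series LC): Z₂ = j(X_L − X_C) = j17.8 Ω
Parallel: Z = Z₁Z₂/(Z₁+Z₂), |Z| = 7.74 Ω, ∠Z = 25.8°
I = V/|Z| = 5.5/7.74 = 710 mA

710 mA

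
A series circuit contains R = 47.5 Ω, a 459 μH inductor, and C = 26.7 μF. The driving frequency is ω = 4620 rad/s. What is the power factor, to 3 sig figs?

X_L = ωL = 2.12 Ω
X_C = 1/(ωC) = 8.11 Ω
Net reactance X = X_L − X_C = -5.99 Ω
Z = 47.5 − j5.99 Ω
|Z| = √(47.5² + 5.99²) = 47.9 Ω
∠Z = arctan(-5.99/47.5) = -7.18°
cos φ = cos(-7.18°) = 0.992

0.992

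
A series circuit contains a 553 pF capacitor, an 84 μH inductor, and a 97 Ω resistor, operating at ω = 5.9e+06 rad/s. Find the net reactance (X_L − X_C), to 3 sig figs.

X_L = ωL = 496 Ω
X_C = 1/(ωC) = 306 Ω
X = 496 − 306 = 189 Ω

189 Ω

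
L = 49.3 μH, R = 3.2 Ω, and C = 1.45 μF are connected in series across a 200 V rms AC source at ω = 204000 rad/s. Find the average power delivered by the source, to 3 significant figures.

X_L = ωL = 10.1 Ω
X_C = 1/(ωC) = 3.38 Ω
Net reactance X = X_L − X_C = 6.68 Ω
Z = 3.20 + j6.68 Ω
|Z| = √(3.20² + 6.68²) = 7.40 Ω
∠Z = arctan(6.68/3.20) = 64.4°
I = V/|Z| = 27.0 A
P = VI cos φ = 200 × 27.0 × cos(64.4°) = 2.34 kW

2.34 kW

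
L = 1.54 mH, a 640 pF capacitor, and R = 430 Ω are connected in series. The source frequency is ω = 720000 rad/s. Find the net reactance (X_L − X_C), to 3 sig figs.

-1060 Ω

X_L = ωL = 1110 Ω
X_C = 1/(ωC) = 2170 Ω
X = 1110 − 2170 = -1060 Ω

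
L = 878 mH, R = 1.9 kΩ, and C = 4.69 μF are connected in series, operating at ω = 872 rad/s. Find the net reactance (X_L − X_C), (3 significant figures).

521 Ω

X_L = ωL = 766 Ω
X_C = 1/(ωC) = 245 Ω
X = 766 − 245 = 521 Ω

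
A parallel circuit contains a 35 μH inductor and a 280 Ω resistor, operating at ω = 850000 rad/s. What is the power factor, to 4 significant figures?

X_L = ωL = 29.75 Ω
Parallel: admittances add. Y = 1/R + 1/(jωL)
Y = (0.003571 − j0.03361) S
|Y| = 0.03380 S → |Z| = 1/|Y| = 29.58 Ω, ∠Z = −∠Y = 83.94°
cos φ = cos(83.94°) = 0.1057

0.1057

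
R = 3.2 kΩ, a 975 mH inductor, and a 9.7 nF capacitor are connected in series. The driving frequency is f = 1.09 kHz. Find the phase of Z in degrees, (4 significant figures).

ω = 2πf = 6849 rad/s
X_L = ωL = 6677 Ω
X_C = 1/(ωC) = 15050 Ω
Net reactance X = X_L − X_C = -8376 Ω
Z = 3200 − j8376 Ω
|Z| = √(3200² + 8376²) = 8966 Ω
∠Z = arctan(-8376/3200) = -69.09°

-69.09°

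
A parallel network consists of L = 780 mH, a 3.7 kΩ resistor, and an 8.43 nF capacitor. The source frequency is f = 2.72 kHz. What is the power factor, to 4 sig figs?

ω = 2πf = 17090 rad/s
X_L = ωL = 13330 Ω
X_C = 1/(ωC) = 6941 Ω
Parallel: admittances add. Y = 1/R + 1/(jωL) + jωC
Y = (0.0002703 + j6.905e-05) S
|Y| = 0.0002790 S → |Z| = 1/|Y| = 3585 Ω, ∠Z = −∠Y = -14.33°
cos φ = cos(-14.33°) = 0.9689

0.9689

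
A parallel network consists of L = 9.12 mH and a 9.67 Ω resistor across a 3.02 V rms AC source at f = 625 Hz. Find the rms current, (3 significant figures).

ω = 2πf = 3927 rad/s
X_L = ωL = 35.8 Ω
Parallel: admittances add. Y = 1/R + 1/(jωL)
Y = (0.103 − j0.0279) S
|Y| = 0.107 S → |Z| = 1/|Y| = 9.34 Ω, ∠Z = −∠Y = 15.1°
I = V/|Z| = 3.02/9.34 = 323 mA

323 mA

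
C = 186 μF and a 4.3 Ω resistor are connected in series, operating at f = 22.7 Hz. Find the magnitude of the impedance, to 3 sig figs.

ω = 2πf = 142.6 rad/s
X_C = 1/(ωC) = 37.7 Ω
Z = 4.30 − j37.7 Ω
|Z| = √(4.30² + 37.7²) = 37.9 Ω

37.9 Ω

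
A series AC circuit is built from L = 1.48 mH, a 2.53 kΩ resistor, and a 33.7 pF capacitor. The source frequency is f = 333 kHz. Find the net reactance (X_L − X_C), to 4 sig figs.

-11090 Ω

ω = 2πf = 2.092e+06 rad/s
X_L = ωL = 3097 Ω
X_C = 1/(ωC) = 14180 Ω
X = 3097 − 14180 = -11090 Ω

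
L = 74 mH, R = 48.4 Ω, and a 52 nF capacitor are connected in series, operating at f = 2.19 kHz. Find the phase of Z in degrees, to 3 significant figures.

-82.7°

ω = 2πf = 13760 rad/s
X_L = ωL = 1020 Ω
X_C = 1/(ωC) = 1400 Ω
Net reactance X = X_L − X_C = -379 Ω
Z = 48.4 − j379 Ω
|Z| = √(48.4² + 379²) = 382 Ω
∠Z = arctan(-379/48.4) = -82.7°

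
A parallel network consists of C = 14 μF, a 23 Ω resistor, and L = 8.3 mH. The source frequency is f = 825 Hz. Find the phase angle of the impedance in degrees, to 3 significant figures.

ω = 2πf = 5184 rad/s
X_L = ωL = 43.0 Ω
X_C = 1/(ωC) = 13.8 Ω
Parallel: admittances add. Y = 1/R + 1/(jωL) + jωC
Y = (0.0435 + j0.0493) S
|Y| = 0.0658 S → |Z| = 1/|Y| = 15.2 Ω, ∠Z = −∠Y = -48.6°

-48.6°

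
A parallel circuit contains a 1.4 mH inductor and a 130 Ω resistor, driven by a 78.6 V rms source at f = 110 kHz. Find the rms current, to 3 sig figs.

610 mA

ω = 2πf = 691200 rad/s
X_L = ωL = 968 Ω
Parallel: admittances add. Y = 1/R + 1/(jωL)
Y = (0.00769 − j0.00103) S
|Y| = 0.00776 S → |Z| = 1/|Y| = 129 Ω, ∠Z = −∠Y = 7.65°
I = V/|Z| = 78.6/129 = 610 mA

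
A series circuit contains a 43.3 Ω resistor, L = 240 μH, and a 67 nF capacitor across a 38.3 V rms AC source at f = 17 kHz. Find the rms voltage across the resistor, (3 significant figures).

ω = 2πf = 106800 rad/s
X_L = ωL = 25.6 Ω
X_C = 1/(ωC) = 140 Ω
Net reactance X = X_L − X_C = -114 Ω
Z = 43.3 − j114 Ω
|Z| = √(43.3² + 114²) = 122 Ω
I = V/|Z| = 314 mA
V_R = I·|Z_R| = 0.314 × 43.3 = 13.6 V

13.6 V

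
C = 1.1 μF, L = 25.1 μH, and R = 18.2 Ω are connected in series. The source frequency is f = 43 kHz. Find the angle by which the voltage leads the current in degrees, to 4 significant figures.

ω = 2πf = 270200 rad/s
X_L = ωL = 6.781 Ω
X_C = 1/(ωC) = 3.365 Ω
Net reactance X = X_L − X_C = 3.417 Ω
Z = 18.20 + j3.417 Ω
|Z| = √(18.20² + 3.417²) = 18.52 Ω
∠Z = arctan(3.417/18.20) = 10.63°

10.63°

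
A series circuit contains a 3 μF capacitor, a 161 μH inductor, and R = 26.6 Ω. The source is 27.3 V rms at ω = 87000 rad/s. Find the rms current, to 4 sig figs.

X_L = ωL = 14.01 Ω
X_C = 1/(ωC) = 3.831 Ω
Net reactance X = X_L − X_C = 10.18 Ω
Z = 26.60 + j10.18 Ω
|Z| = √(26.60² + 10.18²) = 28.48 Ω
I = V/|Z| = 27.3/28.48 = 958.6 mA

958.6 mA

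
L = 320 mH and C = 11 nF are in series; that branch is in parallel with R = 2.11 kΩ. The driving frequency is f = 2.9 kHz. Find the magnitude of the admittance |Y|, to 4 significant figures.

ω = 2πf = 18220 rad/s
X_L = ωL = 5831 Ω
X_C = 1/(ωC) = 4989 Ω
Branch 1: Z₁ = R = 2110 Ω
Branch 2 (series LC): Z₂ = j(X_L − X_C) = j841.6 Ω
Parallel: Z = Z₁Z₂/(Z₁+Z₂), |Z| = 781.7 Ω, ∠Z = 68.25°
|Y| = 1/|Z| = 1.279 mS

1.279 mS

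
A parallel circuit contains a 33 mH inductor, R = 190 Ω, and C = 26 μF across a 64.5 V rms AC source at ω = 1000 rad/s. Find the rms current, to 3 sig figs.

438 mA

X_L = ωL = 33.0 Ω
X_C = 1/(ωC) = 38.5 Ω
Parallel: admittances add. Y = 1/R + 1/(jωL) + jωC
Y = (0.00526 − j0.00430) S
|Y| = 0.00680 S → |Z| = 1/|Y| = 147 Ω, ∠Z = −∠Y = 39.3°
I = V/|Z| = 64.5/147 = 438 mA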